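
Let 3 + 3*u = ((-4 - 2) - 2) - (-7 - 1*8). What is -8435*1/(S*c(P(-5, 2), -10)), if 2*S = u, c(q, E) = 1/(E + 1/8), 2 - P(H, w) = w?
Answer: 1999095/16 ≈ 1.2494e+5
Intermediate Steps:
P(H, w) = 2 - w
c(q, E) = 1/(⅛ + E) (c(q, E) = 1/(E + ⅛) = 1/(⅛ + E))
u = 4/3 (u = -1 + (((-4 - 2) - 2) - (-7 - 1*8))/3 = -1 + ((-6 - 2) - (-7 - 8))/3 = -1 + (-8 - 1*(-15))/3 = -1 + (-8 + 15)/3 = -1 + (⅓)*7 = -1 + 7/3 = 4/3 ≈ 1.3333)
S = ⅔ (S = (½)*(4/3) = ⅔ ≈ 0.66667)
-8435*1/(S*c(P(-5, 2), -10)) = -8435/((8/(1 + 8*(-10)))*(⅔)) = -8435/((8/(1 - 80))*(⅔)) = -8435/((8/(-79))*(⅔)) = -8435/((8*(-1/79))*(⅔)) = -8435/((-8/79*⅔)) = -8435/(-16/237) = -8435*(-237/16) = 1999095/16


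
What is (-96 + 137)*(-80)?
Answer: -3280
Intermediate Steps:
(-96 + 137)*(-80) = 41*(-80) = -3280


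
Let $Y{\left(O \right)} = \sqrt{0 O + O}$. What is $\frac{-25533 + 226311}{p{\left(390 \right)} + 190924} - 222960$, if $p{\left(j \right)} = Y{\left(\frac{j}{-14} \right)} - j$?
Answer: $\frac{6 \left(- 37160 \sqrt{1365} + 49561469839 i\right)}{\sqrt{1365} - 1333738 i} \approx -2.2296 \cdot 10^{5} - 2.9191 \cdot 10^{-5} i$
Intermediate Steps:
$Y{\left(O \right)} = \sqrt{O}$ ($Y{\left(O \right)} = \sqrt{0 + O} = \sqrt{O}$)
$p{\left(j \right)} = - j + \frac{\sqrt{14} \sqrt{- j}}{14}$ ($p{\left(j \right)} = \sqrt{\frac{j}{-14}} - j = \sqrt{j \left(- \frac{1}{14}\right)} - j = \sqrt{- \frac{j}{14}} - j = \frac{\sqrt{14} \sqrt{- j}}{14} - j = - j + \frac{\sqrt{14} \sqrt{- j}}{14}$)
$\frac{-25533 + 226311}{p{\left(390 \right)} + 190924} - 222960 = \frac{-25533 + 226311}{\left(\left(-1\right) 390 + \frac{\sqrt{14} \sqrt{\left(-1\right) 390}}{14}\right) + 190924} - 222960 = \frac{200778}{\left(-390 + \frac{\sqrt{14} \sqrt{-390}}{14}\right) + 190924} - 222960 = \frac{200778}{\left(-390 + \frac{\sqrt{14} i \sqrt{390}}{14}\right) + 190924} - 222960 = \frac{200778}{\left(-390 + \frac{i \sqrt{1365}}{7}\right) + 190924} - 222960 = \frac{200778}{190534 + \frac{i \sqrt{1365}}{7}} - 222960 = -222960 + \frac{200778}{190534 + \frac{i \sqrt{1365}}{7}}$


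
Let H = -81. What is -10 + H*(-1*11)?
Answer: 881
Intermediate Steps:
-10 + H*(-1*11) = -10 - (-81)*11 = -10 - 81*(-11) = -10 + 891 = 881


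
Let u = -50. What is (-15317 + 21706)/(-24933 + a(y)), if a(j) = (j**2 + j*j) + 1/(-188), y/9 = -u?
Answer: 1201132/71452595 ≈ 0.016810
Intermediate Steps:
y = 450 (y = 9*(-1*(-50)) = 9*50 = 450)
a(j) = -1/188 + 2*j**2 (a(j) = (j**2 + j**2) - 1/188 = 2*j**2 - 1/188 = -1/188 + 2*j**2)
(-15317 + 21706)/(-24933 + a(y)) = (-15317 + 21706)/(-24933 + (-1/188 + 2*450**2)) = 6389/(-24933 + (-1/188 + 2*202500)) = 6389/(-24933 + (-1/188 + 405000)) = 6389/(-24933 + 76139999/188) = 6389/(71452595/188) = 6389*(188/71452595) = 1201132/71452595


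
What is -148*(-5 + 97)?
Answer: -13616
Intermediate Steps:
-148*(-5 + 97) = -148*92 = -13616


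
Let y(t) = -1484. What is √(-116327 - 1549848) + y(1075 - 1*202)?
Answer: -1484 + 5*I*√66647 ≈ -1484.0 + 1290.8*I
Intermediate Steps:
√(-116327 - 1549848) + y(1075 - 1*202) = √(-116327 - 1549848) - 1484 = √(-1666175) - 1484 = 5*I*√66647 - 1484 = -1484 + 5*I*√66647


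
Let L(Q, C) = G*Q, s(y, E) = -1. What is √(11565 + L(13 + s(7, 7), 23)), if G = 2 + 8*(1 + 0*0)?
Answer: √11685 ≈ 108.10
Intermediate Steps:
G = 10 (G = 2 + 8*(1 + 0) = 2 + 8*1 = 2 + 8 = 10)
L(Q, C) = 10*Q
√(11565 + L(13 + s(7, 7), 23)) = √(11565 + 10*(13 - 1)) = √(11565 + 10*12) = √(11565 + 120) = √11685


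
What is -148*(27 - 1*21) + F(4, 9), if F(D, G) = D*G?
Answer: -852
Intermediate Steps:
-148*(27 - 1*21) + F(4, 9) = -148*(27 - 1*21) + 4*9 = -148*(27 - 21) + 36 = -148*6 + 36 = -888 + 36 = -852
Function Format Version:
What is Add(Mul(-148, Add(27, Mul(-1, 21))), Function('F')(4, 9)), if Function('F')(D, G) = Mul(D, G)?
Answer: -852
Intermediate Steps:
Add(Mul(-148, Add(27, Mul(-1, 21))), Function('F')(4, 9)) = Add(Mul(-148, Add(27, Mul(-1, 21))), Mul(4, 9)) = Add(Mul(-148, Add(27, -21)), 36) = Add(Mul(-148, 6), 36) = Add(-888, 36) = -852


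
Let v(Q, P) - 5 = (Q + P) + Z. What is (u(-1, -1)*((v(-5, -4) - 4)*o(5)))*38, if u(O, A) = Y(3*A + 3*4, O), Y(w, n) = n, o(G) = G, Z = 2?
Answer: 1140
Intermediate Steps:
u(O, A) = O
v(Q, P) = 7 + P + Q (v(Q, P) = 5 + ((Q + P) + 2) = 5 + ((P + Q) + 2) = 5 + (2 + P + Q) = 7 + P + Q)
(u(-1, -1)*((v(-5, -4) - 4)*o(5)))*38 = -((7 - 4 - 5) - 4)*5*38 = -(-2 - 4)*5*38 = -(-6)*5*38 = -1*(-30)*38 = 30*38 = 1140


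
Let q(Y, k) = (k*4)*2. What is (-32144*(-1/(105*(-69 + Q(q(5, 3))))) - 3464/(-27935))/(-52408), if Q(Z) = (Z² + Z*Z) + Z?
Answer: -113291/14823176985 ≈ -7.6428e-6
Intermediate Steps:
q(Y, k) = 8*k (q(Y, k) = (4*k)*2 = 8*k)
Q(Z) = Z + 2*Z² (Q(Z) = (Z² + Z²) + Z = 2*Z² + Z = Z + 2*Z²)
(-32144*(-1/(105*(-69 + Q(q(5, 3))))) - 3464/(-27935))/(-52408) = (-32144*(-1/(105*(-69 + (8*3)*(1 + 2*(8*3))))) - 3464/(-27935))/(-52408) = (-32144*(-1/(105*(-69 + 24*(1 + 2*24)))) - 3464*(-1/27935))*(-1/52408) = (-32144*(-1/(105*(-69 + 24*(1 + 48)))) + 3464/27935)*(-1/52408) = (-32144*(-1/(105*(-69 + 24*49))) + 3464/27935)*(-1/52408) = (-32144*(-1/(105*(-69 + 1176))) + 3464/27935)*(-1/52408) = (-32144/(1107*(-105)) + 3464/27935)*(-1/52408) = (-32144/(-116235) + 3464/27935)*(-1/52408) = (-32144*(-1/116235) + 3464/27935)*(-1/52408) = (112/405 + 3464/27935)*(-1/52408) = (906328/2262735)*(-1/52408) = -113291/14823176985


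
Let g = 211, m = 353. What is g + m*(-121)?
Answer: -42502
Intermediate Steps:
g + m*(-121) = 211 + 353*(-121) = 211 - 42713 = -42502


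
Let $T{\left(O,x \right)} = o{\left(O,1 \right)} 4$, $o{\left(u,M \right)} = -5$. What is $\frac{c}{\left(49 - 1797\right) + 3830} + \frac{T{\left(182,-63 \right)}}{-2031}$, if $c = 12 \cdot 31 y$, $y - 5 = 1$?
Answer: $\frac{762472}{704757} \approx 1.0819$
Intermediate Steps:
$y = 6$ ($y = 5 + 1 = 6$)
$T{\left(O,x \right)} = -20$ ($T{\left(O,x \right)} = \left(-5\right) 4 = -20$)
$c = 2232$ ($c = 12 \cdot 31 \cdot 6 = 372 \cdot 6 = 2232$)
$\frac{c}{\left(49 - 1797\right) + 3830} + \frac{T{\left(182,-63 \right)}}{-2031} = \frac{2232}{\left(49 - 1797\right) + 3830} - \frac{20}{-2031} = \frac{2232}{-1748 + 3830} - - \frac{20}{2031} = \frac{2232}{2082} + \frac{20}{2031} = 2232 \cdot \frac{1}{2082} + \frac{20}{2031} = \frac{372}{347} + \frac{20}{2031} = \frac{762472}{704757}$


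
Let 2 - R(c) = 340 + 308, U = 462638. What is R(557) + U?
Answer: 461992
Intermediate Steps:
R(c) = -646 (R(c) = 2 - (340 + 308) = 2 - 1*648 = 2 - 648 = -646)
R(557) + U = -646 + 462638 = 461992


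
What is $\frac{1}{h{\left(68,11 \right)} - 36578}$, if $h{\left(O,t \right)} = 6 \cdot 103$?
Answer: $- \frac{1}{35960} \approx -2.7809 \cdot 10^{-5}$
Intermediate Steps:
$h{\left(O,t \right)} = 618$
$\frac{1}{h{\left(68,11 \right)} - 36578} = \frac{1}{618 - 36578} = \frac{1}{-35960} = - \frac{1}{35960}$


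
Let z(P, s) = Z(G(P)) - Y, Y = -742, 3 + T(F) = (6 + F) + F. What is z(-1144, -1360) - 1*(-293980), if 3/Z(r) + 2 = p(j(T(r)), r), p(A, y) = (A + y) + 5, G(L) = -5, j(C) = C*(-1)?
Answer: 1473613/5 ≈ 2.9472e+5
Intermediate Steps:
T(F) = 3 + 2*F (T(F) = -3 + ((6 + F) + F) = -3 + (6 + 2*F) = 3 + 2*F)
j(C) = -C
p(A, y) = 5 + A + y
Z(r) = -3/r (Z(r) = 3/(-2 + (5 - (3 + 2*r) + r)) = 3/(-2 + (5 + (-3 - 2*r) + r)) = 3/(-2 + (2 - r)) = 3/((-r)) = 3*(-1/r) = -3/r)
z(P, s) = 3713/5 (z(P, s) = -3/(-5) - 1*(-742) = -3*(-⅕) + 742 = ⅗ + 742 = 3713/5)
z(-1144, -1360) - 1*(-293980) = 3713/5 - 1*(-293980) = 3713/5 + 293980 = 1473613/5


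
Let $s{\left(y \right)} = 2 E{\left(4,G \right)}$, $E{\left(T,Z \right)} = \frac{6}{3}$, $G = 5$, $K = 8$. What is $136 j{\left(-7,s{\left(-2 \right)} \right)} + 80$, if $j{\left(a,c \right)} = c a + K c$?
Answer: $624$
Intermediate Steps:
$E{\left(T,Z \right)} = 2$ ($E{\left(T,Z \right)} = 6 \cdot \frac{1}{3} = 2$)
$s{\left(y \right)} = 4$ ($s{\left(y \right)} = 2 \cdot 2 = 4$)
$j{\left(a,c \right)} = 8 c + a c$ ($j{\left(a,c \right)} = c a + 8 c = a c + 8 c = 8 c + a c$)
$136 j{\left(-7,s{\left(-2 \right)} \right)} + 80 = 136 \cdot 4 \left(8 - 7\right) + 80 = 136 \cdot 4 \cdot 1 + 80 = 136 \cdot 4 + 80 = 544 + 80 = 624$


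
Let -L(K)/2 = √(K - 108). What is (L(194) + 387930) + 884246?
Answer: 1272176 - 2*√86 ≈ 1.2722e+6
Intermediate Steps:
L(K) = -2*√(-108 + K) (L(K) = -2*√(K - 108) = -2*√(-108 + K))
(L(194) + 387930) + 884246 = (-2*√(-108 + 194) + 387930) + 884246 = (-2*√86 + 387930) + 884246 = (387930 - 2*√86) + 884246 = 1272176 - 2*√86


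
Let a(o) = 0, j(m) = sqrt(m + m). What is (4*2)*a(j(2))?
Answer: 0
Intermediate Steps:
j(m) = sqrt(2)*sqrt(m) (j(m) = sqrt(2*m) = sqrt(2)*sqrt(m))
(4*2)*a(j(2)) = (4*2)*0 = 8*0 = 0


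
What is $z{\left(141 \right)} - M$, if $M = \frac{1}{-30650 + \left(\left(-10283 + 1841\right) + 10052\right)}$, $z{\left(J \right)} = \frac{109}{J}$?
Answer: $\frac{1055167}{1364880} \approx 0.77308$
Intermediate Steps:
$M = - \frac{1}{29040}$ ($M = \frac{1}{-30650 + \left(-8442 + 10052\right)} = \frac{1}{-30650 + 1610} = \frac{1}{-29040} = - \frac{1}{29040} \approx -3.4435 \cdot 10^{-5}$)
$z{\left(141 \right)} - M = \frac{109}{141} - - \frac{1}{29040} = 109 \cdot \frac{1}{141} + \frac{1}{29040} = \frac{109}{141} + \frac{1}{29040} = \frac{1055167}{1364880}$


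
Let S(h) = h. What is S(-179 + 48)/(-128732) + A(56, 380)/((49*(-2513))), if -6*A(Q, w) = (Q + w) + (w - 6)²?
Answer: 9079715033/47555016852 ≈ 0.19093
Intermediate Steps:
A(Q, w) = -Q/6 - w/6 - (-6 + w)²/6 (A(Q, w) = -((Q + w) + (w - 6)²)/6 = -((Q + w) + (-6 + w)²)/6 = -(Q + w + (-6 + w)²)/6 = -Q/6 - w/6 - (-6 + w)²/6)
S(-179 + 48)/(-128732) + A(56, 380)/((49*(-2513))) = (-179 + 48)/(-128732) + (-⅙*56 - ⅙*380 - (-6 + 380)²/6)/((49*(-2513))) = -131*(-1/128732) + (-28/3 - 190/3 - ⅙*374²)/(-123137) = 131/128732 + (-28/3 - 190/3 - ⅙*139876)*(-1/123137) = 131/128732 + (-28/3 - 190/3 - 69938/3)*(-1/123137) = 131/128732 - 70156/3*(-1/123137) = 131/128732 + 70156/369411 = 9079715033/47555016852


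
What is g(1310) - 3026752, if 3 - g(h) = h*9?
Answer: -3038539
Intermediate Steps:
g(h) = 3 - 9*h (g(h) = 3 - h*9 = 3 - 9*h)
g(1310) - 3026752 = (3 - 9*1310) - 3026752 = (3 - 11790) - 3026752 = -11787 - 3026752 = -3038539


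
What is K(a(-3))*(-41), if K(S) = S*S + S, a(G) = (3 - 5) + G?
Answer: -820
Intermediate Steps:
a(G) = -2 + G
K(S) = S + S**2 (K(S) = S**2 + S = S + S**2)
K(a(-3))*(-41) = ((-2 - 3)*(1 + (-2 - 3)))*(-41) = -5*(1 - 5)*(-41) = -5*(-4)*(-41) = 20*(-41) = -820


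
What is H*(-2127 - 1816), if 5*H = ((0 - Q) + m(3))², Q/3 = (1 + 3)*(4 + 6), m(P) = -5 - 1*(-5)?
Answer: -11355840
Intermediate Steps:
m(P) = 0 (m(P) = -5 + 5 = 0)
Q = 120 (Q = 3*((1 + 3)*(4 + 6)) = 3*(4*10) = 3*40 = 120)
H = 2880 (H = ((0 - 1*120) + 0)²/5 = ((0 - 120) + 0)²/5 = (-120 + 0)²/5 = (⅕)*(-120)² = (⅕)*14400 = 2880)
H*(-2127 - 1816) = 2880*(-2127 - 1816) = 2880*(-3943) = -11355840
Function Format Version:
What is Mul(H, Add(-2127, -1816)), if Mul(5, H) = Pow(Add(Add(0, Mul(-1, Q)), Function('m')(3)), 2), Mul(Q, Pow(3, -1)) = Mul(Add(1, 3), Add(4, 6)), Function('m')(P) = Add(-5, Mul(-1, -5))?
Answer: -11355840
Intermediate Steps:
Function('m')(P) = 0 (Function('m')(P) = Add(-5, 5) = 0)
Q = 120 (Q = Mul(3, Mul(Add(1, 3), Add(4, 6))) = Mul(3, Mul(4, 10)) = Mul(3, 40) = 120)
H = 2880 (H = Mul(Rational(1, 5), Pow(Add(Add(0, Mul(-1, 120)), 0), 2)) = Mul(Rational(1, 5), Pow(Add(Add(0, -120), 0), 2)) = Mul(Rational(1, 5), Pow(Add(-120, 0), 2)) = Mul(Rational(1, 5), Pow(-120, 2)) = Mul(Rational(1, 5), 14400) = 2880)
Mul(H, Add(-2127, -1816)) = Mul(2880, Add(-2127, -1816)) = Mul(2880, -3943) = -11355840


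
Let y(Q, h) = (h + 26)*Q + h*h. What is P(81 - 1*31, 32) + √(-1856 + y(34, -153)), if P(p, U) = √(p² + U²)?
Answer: 2*√881 + 3*√1915 ≈ 190.65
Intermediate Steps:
y(Q, h) = h² + Q*(26 + h) (y(Q, h) = (26 + h)*Q + h² = Q*(26 + h) + h² = h² + Q*(26 + h))
P(p, U) = √(U² + p²)
P(81 - 1*31, 32) + √(-1856 + y(34, -153)) = √(32² + (81 - 1*31)²) + √(-1856 + ((-153)² + 26*34 + 34*(-153))) = √(1024 + (81 - 31)²) + √(-1856 + (23409 + 884 - 5202)) = √(1024 + 50²) + √(-1856 + 19091) = √(1024 + 2500) + √17235 = √3524 + 3*√1915 = 2*√881 + 3*√1915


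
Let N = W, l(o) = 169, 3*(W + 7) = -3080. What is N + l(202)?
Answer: -2594/3 ≈ -864.67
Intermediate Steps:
W = -3101/3 (W = -7 + (⅓)*(-3080) = -7 - 3080/3 = -3101/3 ≈ -1033.7)
N = -3101/3 ≈ -1033.7
N + l(202) = -3101/3 + 169 = -2594/3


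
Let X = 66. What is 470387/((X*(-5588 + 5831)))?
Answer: 470387/16038 ≈ 29.330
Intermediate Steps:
470387/((X*(-5588 + 5831))) = 470387/((66*(-5588 + 5831))) = 470387/((66*243)) = 470387/16038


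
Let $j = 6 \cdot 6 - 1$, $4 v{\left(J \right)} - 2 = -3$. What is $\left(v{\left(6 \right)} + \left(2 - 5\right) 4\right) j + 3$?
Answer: $- \frac{1703}{4} \approx -425.75$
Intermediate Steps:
$v{\left(J \right)} = - \frac{1}{4}$ ($v{\left(J \right)} = \frac{1}{2} + \frac{1}{4} \left(-3\right) = \frac{1}{2} - \frac{3}{4} = - \frac{1}{4}$)
$j = 35$ ($j = 36 - 1 = 35$)
$\left(v{\left(6 \right)} + \left(2 - 5\right) 4\right) j + 3 = \left(- \frac{1}{4} + \left(2 - 5\right) 4\right) 35 + 3 = \left(- \frac{1}{4} - 12\right) 35 + 3 = \left(- \frac{49}{4}\right) 35 + 3 = - \frac{1715}{4} + 3 = - \frac{1703}{4}$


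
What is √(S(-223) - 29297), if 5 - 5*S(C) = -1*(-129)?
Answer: I*√733045/5 ≈ 171.24*I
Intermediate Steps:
S(C) = -124/5 (S(C) = 1 - (-1)*(-129)/5 = 1 - ⅕*129 = 1 - 129/5 = -124/5)
√(S(-223) - 29297) = √(-124/5 - 29297) = √(-146609/5) = I*√733045/5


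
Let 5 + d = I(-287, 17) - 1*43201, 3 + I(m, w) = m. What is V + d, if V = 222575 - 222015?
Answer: -42936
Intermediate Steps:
V = 560
I(m, w) = -3 + m
d = -43496 (d = -5 + ((-3 - 287) - 1*43201) = -5 + (-290 - 43201) = -5 - 43491 = -43496)
V + d = 560 - 43496 = -42936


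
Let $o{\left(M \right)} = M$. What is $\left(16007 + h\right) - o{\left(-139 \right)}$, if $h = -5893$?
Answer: $10253$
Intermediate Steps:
$\left(16007 + h\right) - o{\left(-139 \right)} = \left(16007 - 5893\right) - -139 = 10114 + 139 = 10253$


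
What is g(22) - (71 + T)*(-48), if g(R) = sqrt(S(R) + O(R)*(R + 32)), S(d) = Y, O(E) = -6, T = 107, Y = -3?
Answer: 8544 + I*sqrt(327) ≈ 8544.0 + 18.083*I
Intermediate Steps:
S(d) = -3
g(R) = sqrt(-195 - 6*R) (g(R) = sqrt(-3 - 6*(R + 32)) = sqrt(-3 - 6*(32 + R)) = sqrt(-3 + (-192 - 6*R)) = sqrt(-195 - 6*R))
g(22) - (71 + T)*(-48) = sqrt(-195 - 6*22) - (71 + 107)*(-48) = sqrt(-195 - 132) - 178*(-48) = sqrt(-327) - 1*(-8544) = I*sqrt(327) + 8544 = 8544 + I*sqrt(327)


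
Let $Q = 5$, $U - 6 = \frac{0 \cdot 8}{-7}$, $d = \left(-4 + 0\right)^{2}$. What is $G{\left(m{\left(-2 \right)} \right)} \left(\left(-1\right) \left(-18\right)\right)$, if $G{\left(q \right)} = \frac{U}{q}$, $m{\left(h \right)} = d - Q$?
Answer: $\frac{108}{11} \approx 9.8182$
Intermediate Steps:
$d = 16$ ($d = \left(-4\right)^{2} = 16$)
$U = 6$ ($U = 6 + \frac{0 \cdot 8}{-7} = 6 + 0 \left(- \frac{1}{7}\right) = 6 + 0 = 6$)
$m{\left(h \right)} = 11$ ($m{\left(h \right)} = 16 - 5 = 11$)
$G{\left(q \right)} = \frac{6}{q}$
$G{\left(m{\left(-2 \right)} \right)} \left(\left(-1\right) \left(-18\right)\right) = \frac{6}{11} \left(\left(-1\right) \left(-18\right)\right) = 6 \cdot \frac{1}{11} \cdot 18 = \frac{6}{11} \cdot 18 = \frac{108}{11}$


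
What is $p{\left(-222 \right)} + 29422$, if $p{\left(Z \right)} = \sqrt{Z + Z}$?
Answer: $29422 + 2 i \sqrt{111} \approx 29422.0 + 21.071 i$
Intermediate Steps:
$p{\left(Z \right)} = \sqrt{2} \sqrt{Z}$ ($p{\left(Z \right)} = \sqrt{2 Z} = \sqrt{2} \sqrt{Z}$)
$p{\left(-222 \right)} + 29422 = \sqrt{2} \sqrt{-222} + 29422 = \sqrt{2} i \sqrt{222} + 29422 = 2 i \sqrt{111} + 29422 = 29422 + 2 i \sqrt{111}$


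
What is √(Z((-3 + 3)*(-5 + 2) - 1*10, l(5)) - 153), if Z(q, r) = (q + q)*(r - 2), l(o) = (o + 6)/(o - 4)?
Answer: 3*I*√37 ≈ 18.248*I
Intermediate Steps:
l(o) = (6 + o)/(-4 + o)
Z(q, r) = 2*q*(-2 + r) (Z(q, r) = (2*q)*(-2 + r) = 2*q*(-2 + r))
√(Z((-3 + 3)*(-5 + 2) - 1*10, l(5)) - 153) = √(2*((-3 + 3)*(-5 + 2) - 1*10)*(-2 + (6 + 5)/(-4 + 5)) - 153) = √(2*(0*(-3) - 10)*(-2 + 11/1) - 153) = √(2*(0 - 10)*(-2 + 1*11) - 153) = √(2*(-10)*(-2 + 11) - 153) = √(2*(-10)*9 - 153) = √(-180 - 153) = √(-333) = 3*I*√37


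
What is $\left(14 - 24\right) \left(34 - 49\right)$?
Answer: $150$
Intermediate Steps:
$\left(14 - 24\right) \left(34 - 49\right) = \left(14 - 24\right) \left(-15\right) = \left(-10\right) \left(-15\right) = 150$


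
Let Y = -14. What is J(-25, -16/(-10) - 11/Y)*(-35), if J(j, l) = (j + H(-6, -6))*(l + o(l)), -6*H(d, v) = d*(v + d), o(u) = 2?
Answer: 11359/2 ≈ 5679.5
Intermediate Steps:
H(d, v) = -d*(d + v)/6 (H(d, v) = -d*(v + d)/6 = -d*(d + v)/6)
J(j, l) = (-12 + j)*(2 + l) (J(j, l) = (j - 1/6*(-6)*(-6 - 6))*(l + 2) = (j - 1/6*(-6)*(-12))*(2 + l) = (j - 12)*(2 + l) = (-12 + j)*(2 + l))
J(-25, -16/(-10) - 11/Y)*(-35) = (-24 - 12*(-16/(-10) - 11/(-14)) + 2*(-25) - 25*(-16/(-10) - 11/(-14)))*(-35) = (-24 - 12*(-16*(-1/10) - 11*(-1/14)) - 50 - 25*(-16*(-1/10) - 11*(-1/14)))*(-35) = (-24 - 12*(8/5 + 11/14) - 50 - 25*(8/5 + 11/14))*(-35) = (-24 - 12*167/70 - 50 - 25*167/70)*(-35) = (-24 - 1002/35 - 50 - 835/14)*(-35) = -11359/70*(-35) = 11359/2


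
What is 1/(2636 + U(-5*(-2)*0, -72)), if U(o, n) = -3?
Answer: 1/2633 ≈ 0.00037979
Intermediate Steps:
1/(2636 + U(-5*(-2)*0, -72)) = 1/(2636 - 3) = 1/2633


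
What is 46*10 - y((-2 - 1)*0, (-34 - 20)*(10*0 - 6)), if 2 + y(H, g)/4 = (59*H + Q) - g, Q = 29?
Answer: 1648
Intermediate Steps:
y(H, g) = 108 - 4*g + 236*H (y(H, g) = -8 + 4*((59*H + 29) - g) = -8 + 4*((29 + 59*H) - g) = -8 + 4*(29 - g + 59*H) = -8 + (116 - 4*g + 236*H) = 108 - 4*g + 236*H)
46*10 - y((-2 - 1)*0, (-34 - 20)*(10*0 - 6)) = 46*10 - (108 - 4*(-34 - 20)*(10*0 - 6) + 236*((-2 - 1)*0)) = 460 - (108 - (-216)*(0 - 6) + 236*(-3*0)) = 460 - (108 - (-216)*(-6) + 236*0) = 460 - (108 - 4*324 + 0) = 460 - (108 - 1296 + 0) = 460 - 1*(-1188) = 460 + 1188 = 1648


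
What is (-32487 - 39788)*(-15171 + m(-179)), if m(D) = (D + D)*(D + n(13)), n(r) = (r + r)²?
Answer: 13956085675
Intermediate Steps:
n(r) = 4*r² (n(r) = (2*r)² = 4*r²)
m(D) = 2*D*(676 + D) (m(D) = (D + D)*(D + 4*13²) = (2*D)*(D + 4*169) = (2*D)*(D + 676) = (2*D)*(676 + D) = 2*D*(676 + D))
(-32487 - 39788)*(-15171 + m(-179)) = (-32487 - 39788)*(-15171 + 2*(-179)*(676 - 179)) = -72275*(-15171 + 2*(-179)*497) = -72275*(-15171 - 177926) = -72275*(-193097) = 13956085675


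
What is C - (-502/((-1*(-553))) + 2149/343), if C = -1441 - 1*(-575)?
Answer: -3373025/3871 ≈ -871.36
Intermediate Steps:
C = -866 (C = -1441 + 575 = -866)
C - (-502/((-1*(-553))) + 2149/343) = -866 - (-502/((-1*(-553))) + 2149/343) = -866 - (-502/553 + 2149*(1/343)) = -866 - (-502*1/553 + 307/49) = -866 - (-502/553 + 307/49) = -866 - 1*20739/3871 = -866 - 20739/3871 = -3373025/3871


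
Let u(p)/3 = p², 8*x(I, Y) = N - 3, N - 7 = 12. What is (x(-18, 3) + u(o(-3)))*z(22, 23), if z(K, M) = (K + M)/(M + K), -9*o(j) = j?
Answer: 7/3 ≈ 2.3333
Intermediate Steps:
N = 19 (N = 7 + 12 = 19)
o(j) = -j/9
x(I, Y) = 2 (x(I, Y) = (19 - 3)/8 = (⅛)*16 = 2)
z(K, M) = 1 (z(K, M) = (K + M)/(K + M) = 1)
u(p) = 3*p²
(x(-18, 3) + u(o(-3)))*z(22, 23) = (2 + 3*(-⅑*(-3))²)*1 = (2 + 3*(⅓)²)*1 = (2 + 3*(⅑))*1 = (2 + ⅓)*1 = (7/3)*1 = 7/3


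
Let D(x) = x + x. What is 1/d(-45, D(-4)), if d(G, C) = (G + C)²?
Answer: 1/2809 ≈ 0.00035600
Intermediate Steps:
D(x) = 2*x
d(G, C) = (C + G)²
1/d(-45, D(-4)) = 1/((2*(-4) - 45)²) = 1/((-8 - 45)²) = 1/((-53)²) = 1/2809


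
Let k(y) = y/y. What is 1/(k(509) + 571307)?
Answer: 1/571308 ≈ 1.7504e-6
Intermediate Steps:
k(y) = 1
1/(k(509) + 571307) = 1/(1 + 571307) = 1/571308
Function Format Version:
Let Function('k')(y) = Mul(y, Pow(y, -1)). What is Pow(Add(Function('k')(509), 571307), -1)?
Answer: Rational(1, 571308) ≈ 1.7504e-6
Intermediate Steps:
Function('k')(y) = 1
Pow(Add(Function('k')(509), 571307), -1) = Pow(Add(1, 571307), -1) = Pow(571308, -1) = Rational(1, 571308)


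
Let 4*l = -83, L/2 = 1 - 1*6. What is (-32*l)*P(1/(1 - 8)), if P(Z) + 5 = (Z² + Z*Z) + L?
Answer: -486712/49 ≈ -9932.9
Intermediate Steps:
L = -10 (L = 2*(1 - 1*6) = 2*(1 - 6) = 2*(-5) = -10)
l = -83/4 (l = (¼)*(-83) = -83/4 ≈ -20.750)
P(Z) = -15 + 2*Z² (P(Z) = -5 + ((Z² + Z*Z) - 10) = -5 + ((Z² + Z²) - 10) = -5 + (2*Z² - 10) = -5 + (-10 + 2*Z²) = -15 + 2*Z²)
(-32*l)*P(1/(1 - 8)) = (-32*(-83/4))*(-15 + 2*(1/(1 - 8))²) = 664*(-15 + 2*(1/(-7))²) = 664*(-15 + 2*(-⅐)²) = 664*(-15 + 2*(1/49)) = 664*(-15 + 2/49) = 664*(-733/49) = -486712/49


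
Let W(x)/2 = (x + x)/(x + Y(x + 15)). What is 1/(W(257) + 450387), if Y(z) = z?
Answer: 529/238255751 ≈ 2.2203e-6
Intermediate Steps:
W(x) = 4*x/(15 + 2*x) (W(x) = 2*((x + x)/(x + (x + 15))) = 2*((2*x)/(x + (15 + x))) = 2*((2*x)/(15 + 2*x)) = 2*(2*x/(15 + 2*x)) = 4*x/(15 + 2*x))
1/(W(257) + 450387) = 1/(4*257/(15 + 2*257) + 450387) = 1/(4*257/(15 + 514) + 450387) = 1/(4*257/529 + 450387) = 1/(4*257*(1/529) + 450387) = 1/(1028/529 + 450387) = 1/(238255751/529) = 529/238255751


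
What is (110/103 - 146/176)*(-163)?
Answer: -352243/9064 ≈ -38.862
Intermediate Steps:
(110/103 - 146/176)*(-163) = (110*(1/103) - 146*1/176)*(-163) = (110/103 - 73/88)*(-163) = (2161/9064)*(-163) = -352243/9064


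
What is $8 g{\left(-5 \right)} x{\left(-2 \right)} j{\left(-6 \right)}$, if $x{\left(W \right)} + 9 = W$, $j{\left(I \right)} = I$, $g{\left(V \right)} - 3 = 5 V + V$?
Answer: $-14256$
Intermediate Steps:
$g{\left(V \right)} = 3 + 6 V$ ($g{\left(V \right)} = 3 + \left(5 V + V\right) = 3 + 6 V$)
$x{\left(W \right)} = -9 + W$
$8 g{\left(-5 \right)} x{\left(-2 \right)} j{\left(-6 \right)} = 8 \left(3 + 6 \left(-5\right)\right) \left(-9 - 2\right) \left(-6\right) = 8 \left(3 - 30\right) \left(-11\right) \left(-6\right) = 8 \left(-27\right) \left(-11\right) \left(-6\right) = \left(-216\right) \left(-11\right) \left(-6\right) = 2376 \left(-6\right) = -14256$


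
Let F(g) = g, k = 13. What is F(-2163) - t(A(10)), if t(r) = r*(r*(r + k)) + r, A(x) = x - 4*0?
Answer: -4473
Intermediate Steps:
A(x) = x (A(x) = x + 0 = x)
t(r) = r + r²*(13 + r) (t(r) = r*(r*(r + 13)) + r = r*(r*(13 + r)) + r = r²*(13 + r) + r = r + r²*(13 + r))
F(-2163) - t(A(10)) = -2163 - 10*(1 + 10² + 13*10) = -2163 - 10*(1 + 100 + 130) = -2163 - 10*231 = -2163 - 1*2310 = -2163 - 2310 = -4473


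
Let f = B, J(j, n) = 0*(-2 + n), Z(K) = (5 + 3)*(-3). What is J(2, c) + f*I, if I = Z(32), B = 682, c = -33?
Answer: -16368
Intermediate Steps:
Z(K) = -24 (Z(K) = 8*(-3) = -24)
J(j, n) = 0
I = -24
f = 682
J(2, c) + f*I = 0 + 682*(-24) = 0 - 16368 = -16368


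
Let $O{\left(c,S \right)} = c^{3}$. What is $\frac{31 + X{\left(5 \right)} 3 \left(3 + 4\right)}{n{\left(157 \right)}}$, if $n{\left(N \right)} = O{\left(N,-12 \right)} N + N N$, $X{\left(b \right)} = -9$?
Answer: $- \frac{79}{303798925} \approx -2.6004 \cdot 10^{-7}$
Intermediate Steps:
$n{\left(N \right)} = N^{2} + N^{4}$ ($n{\left(N \right)} = N^{3} N + N N = N^{4} + N^{2} = N^{2} + N^{4}$)
$\frac{31 + X{\left(5 \right)} 3 \left(3 + 4\right)}{n{\left(157 \right)}} = \frac{31 - 9 \cdot 3 \left(3 + 4\right)}{157^{2} + 157^{4}} = \frac{31 - 9 \cdot 3 \cdot 7}{24649 + 607573201} = \frac{31 - 189}{607597850} = \left(31 - 189\right) \frac{1}{607597850} = \left(-158\right) \frac{1}{607597850} = - \frac{79}{303798925}$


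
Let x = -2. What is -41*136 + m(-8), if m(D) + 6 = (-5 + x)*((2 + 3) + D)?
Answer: -5561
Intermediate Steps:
m(D) = -41 - 7*D (m(D) = -6 + (-5 - 2)*((2 + 3) + D) = -6 - 7*(5 + D) = -6 + (-35 - 7*D) = -41 - 7*D)
-41*136 + m(-8) = -41*136 + (-41 - 7*(-8)) = -5576 + (-41 + 56) = -5576 + 15 = -5561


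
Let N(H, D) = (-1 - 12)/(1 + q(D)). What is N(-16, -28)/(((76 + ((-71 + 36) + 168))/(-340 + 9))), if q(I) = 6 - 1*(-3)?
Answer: 4303/2090 ≈ 2.0589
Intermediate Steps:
q(I) = 9 (q(I) = 6 + 3 = 9)
N(H, D) = -13/10 (N(H, D) = (-1 - 12)/(1 + 9) = -13/10)
N(-16, -28)/(((76 + ((-71 + 36) + 168))/(-340 + 9))) = -13*(-340 + 9)/(76 + ((-71 + 36) + 168))/10 = -13*(-331/(76 + (-35 + 168)))/10 = -13*(-331/(76 + 133))/10 = -13/(10*(209*(-1/331))) = -13/(10*(-209/331)) = -13/10*(-331/209) = 4303/2090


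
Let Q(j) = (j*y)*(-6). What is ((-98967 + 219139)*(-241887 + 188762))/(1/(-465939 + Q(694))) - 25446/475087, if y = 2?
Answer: 1438461643722792462054/475087 ≈ 3.0278e+15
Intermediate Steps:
Q(j) = -12*j (Q(j) = (j*2)*(-6) = (2*j)*(-6) = -12*j)
((-98967 + 219139)*(-241887 + 188762))/(1/(-465939 + Q(694))) - 25446/475087 = ((-98967 + 219139)*(-241887 + 188762))/(1/(-465939 - 12*694)) - 25446/475087 = (120172*(-53125))/(1/(-465939 - 8328)) - 25446*1/475087 = -6384137500/(1/(-474267)) - 25446/475087 = -6384137500/(-1/474267) - 25446/475087 = -6384137500*(-474267) - 25446/475087 = 3027785739712500 - 25446/475087 = 1438461643722792462054/475087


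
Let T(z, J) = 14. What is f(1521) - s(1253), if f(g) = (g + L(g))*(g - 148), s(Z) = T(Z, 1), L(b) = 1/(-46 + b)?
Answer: 3080271898/1475 ≈ 2.0883e+6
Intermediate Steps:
s(Z) = 14
f(g) = (-148 + g)*(g + 1/(-46 + g)) (f(g) = (g + 1/(-46 + g))*(g - 148) = (g + 1/(-46 + g))*(-148 + g) = (-148 + g)*(g + 1/(-46 + g)))
f(1521) - s(1253) = (-148 + 1521 + 1521*(-148 + 1521)*(-46 + 1521))/(-46 + 1521) - 1*14 = (-148 + 1521 + 1521*1373*1475)/1475 - 14 = (-148 + 1521 + 3080291175)/1475 - 14 = (1/1475)*3080292548 - 14 = 3080292548/1475 - 14 = 3080271898/1475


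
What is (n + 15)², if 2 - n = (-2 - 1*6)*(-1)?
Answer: 81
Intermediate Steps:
n = -6 (n = 2 - (-2 - 1*6)*(-1) = 2 - (-2 - 6)*(-1) = 2 - (-8)*(-1) = 2 - 1*8 = 2 - 8 = -6)
(n + 15)² = (-6 + 15)² = 9² = 81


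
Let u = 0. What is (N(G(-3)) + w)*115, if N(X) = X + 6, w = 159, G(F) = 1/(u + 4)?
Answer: 76015/4 ≈ 19004.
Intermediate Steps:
G(F) = ¼ (G(F) = 1/(0 + 4) = 1/4 = ¼)
N(X) = 6 + X
(N(G(-3)) + w)*115 = ((6 + ¼) + 159)*115 = (25/4 + 159)*115 = (661/4)*115 = 76015/4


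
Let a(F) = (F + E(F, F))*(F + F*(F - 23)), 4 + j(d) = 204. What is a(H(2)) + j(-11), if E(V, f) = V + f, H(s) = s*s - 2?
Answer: -40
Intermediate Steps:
j(d) = 200 (j(d) = -4 + 204 = 200)
H(s) = -2 + s**2 (H(s) = s**2 - 2 = -2 + s**2)
a(F) = 3*F*(F + F*(-23 + F)) (a(F) = (F + (F + F))*(F + F*(F - 23)) = (F + 2*F)*(F + F*(-23 + F)) = (3*F)*(F + F*(-23 + F)) = 3*F*(F + F*(-23 + F)))
a(H(2)) + j(-11) = 3*(-2 + 2**2)**2*(-22 + (-2 + 2**2)) + 200 = 3*(-2 + 4)**2*(-22 + (-2 + 4)) + 200 = 3*2**2*(-22 + 2) + 200 = 3*4*(-20) + 200 = -240 + 200 = -40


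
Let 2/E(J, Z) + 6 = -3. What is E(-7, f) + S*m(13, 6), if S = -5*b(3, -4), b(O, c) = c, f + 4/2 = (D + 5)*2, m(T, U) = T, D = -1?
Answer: 2338/9 ≈ 259.78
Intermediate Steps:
f = 6 (f = -2 + (-1 + 5)*2 = -2 + 4*2 = -2 + 8 = 6)
E(J, Z) = -2/9 (E(J, Z) = 2/(-6 - 3) = 2/(-9) = 2*(-⅑) = -2/9)
S = 20 (S = -5*(-4) = 20)
E(-7, f) + S*m(13, 6) = -2/9 + 20*13 = -2/9 + 260 = 2338/9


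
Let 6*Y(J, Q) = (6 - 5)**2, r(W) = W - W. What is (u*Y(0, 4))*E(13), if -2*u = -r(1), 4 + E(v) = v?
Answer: 0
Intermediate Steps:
r(W) = 0
E(v) = -4 + v
Y(J, Q) = 1/6 (Y(J, Q) = (6 - 5)**2/6 = (1/6)*1**2 = (1/6)*1 = 1/6)
u = 0 (u = -(-1)*0/2 = -1/2*0 = 0)
(u*Y(0, 4))*E(13) = (0*(1/6))*(-4 + 13) = 0*9 = 0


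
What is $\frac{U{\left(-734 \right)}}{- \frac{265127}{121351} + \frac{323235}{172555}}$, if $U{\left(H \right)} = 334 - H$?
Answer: $- \frac{1118181144387}{326204950} \approx -3427.8$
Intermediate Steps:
$\frac{U{\left(-734 \right)}}{- \frac{265127}{121351} + \frac{323235}{172555}} = \frac{334 - -734}{- \frac{265127}{121351} + \frac{323235}{172555}} = \frac{334 + 734}{\left(-265127\right) \frac{1}{121351} + 323235 \cdot \frac{1}{172555}} = \frac{1068}{- \frac{265127}{121351} + \frac{64647}{34511}} = \frac{1068}{- \frac{1304819800}{4187944361}} = 1068 \left(- \frac{4187944361}{1304819800}\right) = - \frac{1118181144387}{326204950}$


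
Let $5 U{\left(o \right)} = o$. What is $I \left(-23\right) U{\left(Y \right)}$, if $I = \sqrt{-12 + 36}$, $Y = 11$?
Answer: $- \frac{506 \sqrt{6}}{5} \approx -247.89$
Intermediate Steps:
$I = 2 \sqrt{6}$ ($I = \sqrt{24} = 2 \sqrt{6} \approx 4.899$)
$U{\left(o \right)} = \frac{o}{5}$
$I \left(-23\right) U{\left(Y \right)} = 2 \sqrt{6} \left(-23\right) \frac{1}{5} \cdot 11 = - 46 \sqrt{6} \cdot \frac{11}{5} = - \frac{506 \sqrt{6}}{5}$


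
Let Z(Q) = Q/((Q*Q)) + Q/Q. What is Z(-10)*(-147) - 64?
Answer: -1963/10 ≈ -196.30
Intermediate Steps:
Z(Q) = 1 + 1/Q (Z(Q) = Q/(Q²) + 1 = Q/Q² + 1 = 1/Q + 1 = 1 + 1/Q)
Z(-10)*(-147) - 64 = ((1 - 10)/(-10))*(-147) - 64 = -⅒*(-9)*(-147) - 64 = (9/10)*(-147) - 64 = -1323/10 - 64 = -1963/10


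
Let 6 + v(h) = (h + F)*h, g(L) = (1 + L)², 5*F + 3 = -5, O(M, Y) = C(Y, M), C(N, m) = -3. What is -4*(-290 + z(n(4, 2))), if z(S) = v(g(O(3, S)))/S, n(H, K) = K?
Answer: 5764/5 ≈ 1152.8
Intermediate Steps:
O(M, Y) = -3
F = -8/5 (F = -⅗ + (⅕)*(-5) = -⅗ - 1 = -8/5 ≈ -1.6000)
v(h) = -6 + h*(-8/5 + h) (v(h) = -6 + (h - 8/5)*h = -6 + (-8/5 + h)*h = -6 + h*(-8/5 + h))
z(S) = 18/(5*S) (z(S) = (-6 + ((1 - 3)²)² - 8*(1 - 3)²/5)/S = (-6 + ((-2)²)² - 8/5*(-2)²)/S = (-6 + 4² - 8/5*4)/S = (-6 + 16 - 32/5)/S = 18/(5*S))
-4*(-290 + z(n(4, 2))) = -4*(-290 + (18/5)/2) = -4*(-290 + (18/5)*(½)) = -4*(-290 + 9/5) = -4*(-1441/5) = 5764/5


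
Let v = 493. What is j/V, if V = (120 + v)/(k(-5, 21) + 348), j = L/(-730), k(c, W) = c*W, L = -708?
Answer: 86022/223745 ≈ 0.38446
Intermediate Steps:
k(c, W) = W*c
j = 354/365 (j = -708/(-730) = -708*(-1/730) = 354/365 ≈ 0.96986)
V = 613/243 (V = (120 + 493)/(21*(-5) + 348) = 613/(-105 + 348) = 613/243 ≈ 2.5226)
j/V = 354/(365*(613/243)) = (354/365)*(243/613) = 86022/223745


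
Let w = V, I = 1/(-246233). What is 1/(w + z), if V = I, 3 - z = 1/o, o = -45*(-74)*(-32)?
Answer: 26238588480/78715905113 ≈ 0.33333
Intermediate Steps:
o = -106560 (o = 3330*(-32) = -106560)
I = -1/246233 ≈ -4.0612e-6
z = 319681/106560 (z = 3 - 1/(-106560) = 3 - 1*(-1/106560) = 3 + 1/106560 = 319681/106560 ≈ 3.0000)
V = -1/246233 ≈ -4.0612e-6
w = -1/246233 ≈ -4.0612e-6
1/(w + z) = 1/(-1/246233 + 319681/106560) = 1/(78715905113/26238588480) = 26238588480/78715905113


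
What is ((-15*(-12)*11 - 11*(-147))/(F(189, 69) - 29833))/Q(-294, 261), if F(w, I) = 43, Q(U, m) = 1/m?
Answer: -104313/3310 ≈ -31.514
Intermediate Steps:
((-15*(-12)*11 - 11*(-147))/(F(189, 69) - 29833))/Q(-294, 261) = ((-15*(-12)*11 - 11*(-147))/(43 - 29833))/(1/261) = ((180*11 + 1617)/(-29790))/(1/261) = ((1980 + 1617)*(-1/29790))*261 = (3597*(-1/29790))*261 = -1199/9930*261 = -104313/3310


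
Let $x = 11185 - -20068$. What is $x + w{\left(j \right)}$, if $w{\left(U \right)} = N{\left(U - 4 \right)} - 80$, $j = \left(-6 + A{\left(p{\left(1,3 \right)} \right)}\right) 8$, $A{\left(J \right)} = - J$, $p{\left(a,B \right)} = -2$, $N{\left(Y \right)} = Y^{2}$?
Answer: $32469$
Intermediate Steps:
$j = -32$ ($j = \left(-6 - -2\right) 8 = \left(-6 + 2\right) 8 = \left(-4\right) 8 = -32$)
$w{\left(U \right)} = -80 + \left(-4 + U\right)^{2}$ ($w{\left(U \right)} = \left(U - 4\right)^{2} - 80 = \left(-4 + U\right)^{2} - 80 = -80 + \left(-4 + U\right)^{2}$)
$x = 31253$ ($x = 11185 + 20068 = 31253$)
$x + w{\left(j \right)} = 31253 - \left(80 - \left(-4 - 32\right)^{2}\right) = 31253 - \left(80 - \left(-36\right)^{2}\right) = 31253 + \left(-80 + 1296\right) = 31253 + 1216 = 32469$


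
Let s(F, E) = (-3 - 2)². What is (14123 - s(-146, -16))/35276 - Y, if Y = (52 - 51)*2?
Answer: -28227/17638 ≈ -1.6004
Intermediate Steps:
s(F, E) = 25 (s(F, E) = (-5)² = 25)
Y = 2 (Y = 1*2 = 2)
(14123 - s(-146, -16))/35276 - Y = (14123 - 1*25)/35276 - 1*2 = (14123 - 25)*(1/35276) - 2 = 14098*(1/35276) - 2 = 7049/17638 - 2 = -28227/17638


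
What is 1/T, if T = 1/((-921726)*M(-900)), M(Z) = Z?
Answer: 829553400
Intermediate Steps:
T = 1/829553400 (T = 1/(-921726*(-900)) = -1/921726*(-1/900) = 1/829553400 ≈ 1.2055e-9)
1/T = 1/(1/829553400) = 829553400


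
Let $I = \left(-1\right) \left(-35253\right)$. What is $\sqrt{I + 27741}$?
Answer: $\sqrt{62994} \approx 250.99$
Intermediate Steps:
$I = 35253$
$\sqrt{I + 27741} = \sqrt{35253 + 27741} = \sqrt{62994}$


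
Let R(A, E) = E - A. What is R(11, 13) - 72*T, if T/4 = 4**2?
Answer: -4606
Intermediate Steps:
T = 64 (T = 4*4**2 = 4*16 = 64)
R(11, 13) - 72*T = (13 - 1*11) - 72*64 = (13 - 11) - 4608 = 2 - 4608 = -4606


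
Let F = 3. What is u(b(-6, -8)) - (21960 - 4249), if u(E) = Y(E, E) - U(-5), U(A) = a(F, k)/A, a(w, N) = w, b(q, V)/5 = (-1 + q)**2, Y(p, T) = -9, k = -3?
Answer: -88597/5 ≈ -17719.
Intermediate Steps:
b(q, V) = 5*(-1 + q)**2
U(A) = 3/A
u(E) = -42/5 (u(E) = -9 - 3/(-5) = -9 - 3*(-1)/5 = -9 - 1*(-3/5) = -9 + 3/5 = -42/5)
u(b(-6, -8)) - (21960 - 4249) = -42/5 - (21960 - 4249) = -42/5 - 1*17711 = -42/5 - 17711 = -88597/5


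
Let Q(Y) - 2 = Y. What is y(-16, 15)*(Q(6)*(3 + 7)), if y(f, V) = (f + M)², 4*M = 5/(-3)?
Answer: 194045/9 ≈ 21561.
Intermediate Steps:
M = -5/12 (M = (5/(-3))/4 = (5*(-⅓))/4 = (¼)*(-5/3) = -5/12 ≈ -0.41667)
Q(Y) = 2 + Y
y(f, V) = (-5/12 + f)² (y(f, V) = (f - 5/12)² = (-5/12 + f)²)
y(-16, 15)*(Q(6)*(3 + 7)) = ((-5 + 12*(-16))²/144)*((2 + 6)*(3 + 7)) = ((-5 - 192)²/144)*(8*10) = ((1/144)*(-197)²)*80 = ((1/144)*38809)*80 = (38809/144)*80 = 194045/9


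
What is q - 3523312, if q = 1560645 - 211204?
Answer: -2173871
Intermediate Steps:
q = 1349441
q - 3523312 = 1349441 - 3523312 = -2173871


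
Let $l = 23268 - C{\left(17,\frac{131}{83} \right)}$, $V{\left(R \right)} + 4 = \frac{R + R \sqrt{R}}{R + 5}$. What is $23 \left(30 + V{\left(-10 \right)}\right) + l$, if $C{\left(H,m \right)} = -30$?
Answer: $23942 + 46 i \sqrt{10} \approx 23942.0 + 145.46 i$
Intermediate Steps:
$V{\left(R \right)} = -4 + \frac{R + R^{\frac{3}{2}}}{5 + R}$ ($V{\left(R \right)} = -4 + \frac{R + R \sqrt{R}}{R + 5} = -4 + \frac{R + R^{\frac{3}{2}}}{5 + R}$)
$l = 23298$ ($l = 23268 - -30 = 23268 + 30 = 23298$)
$23 \left(30 + V{\left(-10 \right)}\right) + l = 23 \left(30 + \frac{-20 + \left(-10\right)^{\frac{3}{2}} - -30}{5 - 10}\right) + 23298 = 23 \left(30 + \frac{-20 - 10 i \sqrt{10} + 30}{-5}\right) + 23298 = 23 \left(30 - \frac{10 - 10 i \sqrt{10}}{5}\right) + 23298 = 23 \left(30 - \left(2 - 2 i \sqrt{10}\right)\right) + 23298 = 23 \left(28 + 2 i \sqrt{10}\right) + 23298 = \left(644 + 46 i \sqrt{10}\right) + 23298 = 23942 + 46 i \sqrt{10}$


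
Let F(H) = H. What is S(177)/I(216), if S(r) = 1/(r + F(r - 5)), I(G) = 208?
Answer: 1/72592 ≈ 1.3776e-5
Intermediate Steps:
S(r) = 1/(-5 + 2*r) (S(r) = 1/(r + (r - 5)) = 1/(r + (-5 + r)) = 1/(-5 + 2*r))
S(177)/I(216) = 1/((-5 + 2*177)*208) = (1/208)/(-5 + 354) = (1/208)/349 = (1/349)*(1/208) = 1/72592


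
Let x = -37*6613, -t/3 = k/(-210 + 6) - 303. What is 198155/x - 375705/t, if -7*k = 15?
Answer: -14614468025225/35288627863 ≈ -414.14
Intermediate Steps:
k = -15/7 (k = -1/7*15 = -15/7 ≈ -2.1429)
t = 432669/476 (t = -3*(-15/(7*(-210 + 6)) - 303) = -3*(-15/7/(-204) - 303) = -3*(-15/7*(-1/204) - 303) = -3*(5/476 - 303) = -3*(-144223/476) = 432669/476 ≈ 908.97)
x = -244681
198155/x - 375705/t = 198155/(-244681) - 375705/432669/476 = 198155*(-1/244681) - 375705*476/432669 = -198155/244681 - 59611860/144223 = -14614468025225/35288627863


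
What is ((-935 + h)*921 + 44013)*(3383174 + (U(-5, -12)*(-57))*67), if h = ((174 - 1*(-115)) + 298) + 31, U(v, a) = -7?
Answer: -845465981208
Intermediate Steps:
h = 618 (h = ((174 + 115) + 298) + 31 = (289 + 298) + 31 = 587 + 31 = 618)
((-935 + h)*921 + 44013)*(3383174 + (U(-5, -12)*(-57))*67) = ((-935 + 618)*921 + 44013)*(3383174 - 7*(-57)*67) = (-317*921 + 44013)*(3383174 + 399*67) = (-291957 + 44013)*(3383174 + 26733) = -247944*3409907 = -845465981208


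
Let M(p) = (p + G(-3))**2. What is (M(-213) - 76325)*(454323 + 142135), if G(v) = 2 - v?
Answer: -19719497938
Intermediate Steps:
M(p) = (5 + p)**2 (M(p) = (p + (2 - 1*(-3)))**2 = (p + (2 + 3))**2 = (p + 5)**2 = (5 + p)**2)
(M(-213) - 76325)*(454323 + 142135) = ((5 - 213)**2 - 76325)*(454323 + 142135) = ((-208)**2 - 76325)*596458 = (43264 - 76325)*596458 = -33061*596458 = -19719497938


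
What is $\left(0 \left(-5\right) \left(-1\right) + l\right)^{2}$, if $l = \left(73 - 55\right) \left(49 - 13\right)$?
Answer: $419904$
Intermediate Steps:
$l = 648$ ($l = 18 \cdot 36 = 648$)
$\left(0 \left(-5\right) \left(-1\right) + l\right)^{2} = \left(0 \left(-5\right) \left(-1\right) + 648\right)^{2} = \left(0 \left(-1\right) + 648\right)^{2} = \left(0 + 648\right)^{2} = 648^{2} = 419904$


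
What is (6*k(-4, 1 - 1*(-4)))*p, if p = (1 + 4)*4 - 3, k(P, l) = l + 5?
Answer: 1020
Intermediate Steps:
k(P, l) = 5 + l
p = 17 (p = 5*4 - 3 = 20 - 3 = 17)
(6*k(-4, 1 - 1*(-4)))*p = (6*(5 + (1 - 1*(-4))))*17 = (6*(5 + (1 + 4)))*17 = (6*(5 + 5))*17 = (6*10)*17 = 60*17 = 1020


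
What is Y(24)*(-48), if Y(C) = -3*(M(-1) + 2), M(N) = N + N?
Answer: 0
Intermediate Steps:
M(N) = 2*N
Y(C) = 0 (Y(C) = -3*(2*(-1) + 2) = -3*(-2 + 2) = -3*0 = 0)
Y(24)*(-48) = 0*(-48) = 0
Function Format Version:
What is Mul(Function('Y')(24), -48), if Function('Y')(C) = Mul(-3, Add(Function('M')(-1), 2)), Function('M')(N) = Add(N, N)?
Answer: 0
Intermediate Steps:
Function('M')(N) = Mul(2, N)
Function('Y')(C) = 0 (Function('Y')(C) = Mul(-3, Add(Mul(2, -1), 2)) = Mul(-3, Add(-2, 2)) = Mul(-3, 0) = 0)
Mul(Function('Y')(24), -48) = Mul(0, -48) = 0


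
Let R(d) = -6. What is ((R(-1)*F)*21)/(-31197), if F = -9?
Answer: -378/10399 ≈ -0.036350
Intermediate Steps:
((R(-1)*F)*21)/(-31197) = (-6*(-9)*21)/(-31197) = (54*21)*(-1/31197) = 1134*(-1/31197) = -378/10399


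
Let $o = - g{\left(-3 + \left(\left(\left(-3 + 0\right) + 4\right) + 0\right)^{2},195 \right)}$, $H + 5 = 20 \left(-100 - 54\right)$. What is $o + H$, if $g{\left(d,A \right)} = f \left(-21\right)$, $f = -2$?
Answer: $-3127$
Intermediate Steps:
$g{\left(d,A \right)} = 42$ ($g{\left(d,A \right)} = \left(-2\right) \left(-21\right) = 42$)
$H = -3085$ ($H = -5 + 20 \left(-100 - 54\right) = -5 + 20 \left(-154\right) = -5 - 3080 = -3085$)
$o = -42$ ($o = \left(-1\right) 42 = -42$)
$o + H = -42 - 3085 = -3127$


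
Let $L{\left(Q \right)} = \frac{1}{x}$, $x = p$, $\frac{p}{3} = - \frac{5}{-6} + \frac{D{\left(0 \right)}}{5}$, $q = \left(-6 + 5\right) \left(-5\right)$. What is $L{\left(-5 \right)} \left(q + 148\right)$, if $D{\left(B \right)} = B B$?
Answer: $\frac{306}{5} \approx 61.2$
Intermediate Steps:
$D{\left(B \right)} = B^{2}$
$q = 5$ ($q = \left(-1\right) \left(-5\right) = 5$)
$p = \frac{5}{2}$ ($p = 3 \left(- \frac{5}{-6} + \frac{0^{2}}{5}\right) = 3 \left(\left(-5\right) \left(- \frac{1}{6}\right) + 0 \cdot \frac{1}{5}\right) = 3 \left(\frac{5}{6} + 0\right) = 3 \cdot \frac{5}{6} = \frac{5}{2} \approx 2.5$)
$x = \frac{5}{2} \approx 2.5$
$L{\left(Q \right)} = \frac{2}{5}$ ($L{\left(Q \right)} = \frac{1}{\frac{5}{2}} = \frac{2}{5}$)
$L{\left(-5 \right)} \left(q + 148\right) = \frac{2 \left(5 + 148\right)}{5} = \frac{2}{5} \cdot 153 = \frac{306}{5}$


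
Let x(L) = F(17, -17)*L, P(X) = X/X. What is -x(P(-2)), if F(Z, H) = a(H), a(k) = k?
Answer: 17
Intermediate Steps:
F(Z, H) = H
P(X) = 1
x(L) = -17*L
-x(P(-2)) = -(-17) = -1*(-17) = 17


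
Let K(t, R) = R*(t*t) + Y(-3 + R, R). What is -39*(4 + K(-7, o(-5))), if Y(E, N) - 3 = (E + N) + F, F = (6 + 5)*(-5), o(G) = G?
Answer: 11934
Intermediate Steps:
F = -55 (F = 11*(-5) = -55)
Y(E, N) = -52 + E + N (Y(E, N) = 3 + ((E + N) - 55) = 3 + (-55 + E + N) = -52 + E + N)
K(t, R) = -55 + 2*R + R*t**2 (K(t, R) = R*(t*t) + (-52 + (-3 + R) + R) = R*t**2 + (-55 + 2*R) = -55 + 2*R + R*t**2)
-39*(4 + K(-7, o(-5))) = -39*(4 + (-55 + 2*(-5) - 5*(-7)**2)) = -39*(4 + (-55 - 10 - 5*49)) = -39*(4 + (-55 - 10 - 245)) = -39*(4 - 310) = -39*(-306) = 11934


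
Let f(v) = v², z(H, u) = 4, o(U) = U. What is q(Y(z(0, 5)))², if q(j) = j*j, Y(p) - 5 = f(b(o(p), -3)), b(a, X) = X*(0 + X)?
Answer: 54700816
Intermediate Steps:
b(a, X) = X² (b(a, X) = X*X = X²)
Y(p) = 86 (Y(p) = 5 + ((-3)²)² = 5 + 9² = 5 + 81 = 86)
q(j) = j²
q(Y(z(0, 5)))² = (86²)² = 7396² = 54700816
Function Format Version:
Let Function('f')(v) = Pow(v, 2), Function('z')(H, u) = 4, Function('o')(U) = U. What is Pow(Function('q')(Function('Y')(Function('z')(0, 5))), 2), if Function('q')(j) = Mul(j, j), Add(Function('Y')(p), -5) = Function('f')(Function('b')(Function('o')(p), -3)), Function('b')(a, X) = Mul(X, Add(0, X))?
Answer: 54700816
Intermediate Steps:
Function('b')(a, X) = Pow(X, 2) (Function('b')(a, X) = Mul(X, X) = Pow(X, 2))
Function('Y')(p) = 86 (Function('Y')(p) = Add(5, Pow(Pow(-3, 2), 2)) = Add(5, Pow(9, 2)) = Add(5, 81) = 86)
Function('q')(j) = Pow(j, 2)
Pow(Function('q')(Function('Y')(Function('z')(0, 5))), 2) = Pow(Pow(86, 2), 2) = Pow(7396, 2) = 54700816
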